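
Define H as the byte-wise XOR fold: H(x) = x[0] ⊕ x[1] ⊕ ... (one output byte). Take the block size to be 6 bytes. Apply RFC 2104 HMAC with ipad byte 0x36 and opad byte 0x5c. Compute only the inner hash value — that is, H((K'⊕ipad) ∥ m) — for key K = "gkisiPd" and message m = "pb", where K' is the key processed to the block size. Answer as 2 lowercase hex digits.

59

Key "gkisiPd" = 67 6b 69 73 69 50 64 is 7 bytes > B = 6, so hash it first: H(key) = 4b, then zero-pad to 6 bytes: K' = 4b 00 00 00 00 00.
K' ⊕ ipad = 7d 36 36 36 36 36.
Inner input = 7d 36 36 36 36 36 ∥ 70 62.
Inner hash: XOR 7d⊕36⊕36⊕36⊕36⊕36⊕70⊕62 = 59.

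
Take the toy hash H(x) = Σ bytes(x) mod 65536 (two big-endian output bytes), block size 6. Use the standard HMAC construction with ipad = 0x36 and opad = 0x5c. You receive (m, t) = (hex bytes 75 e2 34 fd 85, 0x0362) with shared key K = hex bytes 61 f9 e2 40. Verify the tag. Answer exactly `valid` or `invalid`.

valid

Key hex bytes 61 f9 e2 40 is 4 bytes ≤ B = 6; zero-pad to 6 bytes: K' = 61 f9 e2 40 00 00.
K' ⊕ ipad = 57 cf d4 76 36 36; K' ⊕ opad = 3d a5 be 1c 5c 5c.
Inner hash: sum = 87+207+212+118+54+54+117+226+52+253+133 = 1513 → 05 e9.
Outer hash (recomputed tag): sum = 61+165+190+28+92+92+5+233 = 866 → 03 62.
Recomputed tag = 0362; claimed = 0362 → match.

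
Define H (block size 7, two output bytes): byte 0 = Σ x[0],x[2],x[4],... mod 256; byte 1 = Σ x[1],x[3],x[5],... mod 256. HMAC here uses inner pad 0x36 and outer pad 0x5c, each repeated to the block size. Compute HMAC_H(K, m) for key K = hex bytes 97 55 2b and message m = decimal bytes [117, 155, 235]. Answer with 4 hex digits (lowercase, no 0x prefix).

2986

Key hex bytes 97 55 2b is 3 bytes ≤ B = 7; zero-pad to 7 bytes: K' = 97 55 2b 00 00 00 00.
K' ⊕ ipad = a1 63 1d 36 36 36 36.  K' ⊕ opad = cb 09 77 5c 5c 5c 5c.
Inner input = (K'⊕ipad) ∥ m = a1 63 1d 36 36 36 36 ∥ 75 9b eb.
Inner hash: even-index sum = 453 mod 256 = 197; odd-index sum = 559 mod 256 = 47 → c5 2f.
Outer input = (K'⊕opad) ∥ inner = cb 09 77 5c 5c 5c 5c ∥ c5 2f.
Outer hash (tag): even-index sum = 553 mod 256 = 41; odd-index sum = 390 mod 256 = 134 → 29 86.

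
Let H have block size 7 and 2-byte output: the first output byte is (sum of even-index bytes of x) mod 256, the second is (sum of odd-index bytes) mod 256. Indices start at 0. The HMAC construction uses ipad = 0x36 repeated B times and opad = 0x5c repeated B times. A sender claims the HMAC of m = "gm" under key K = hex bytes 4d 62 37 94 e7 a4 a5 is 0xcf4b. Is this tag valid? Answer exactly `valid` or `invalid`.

Key hex bytes 4d 62 37 94 e7 a4 a5 is exactly B = 7 bytes: K' = 4d 62 37 94 e7 a4 a5.
K' ⊕ ipad = 7b 54 01 a2 d1 92 93; K' ⊕ opad = 11 3e 6b c8 bb f8 f9.
Inner hash: even-index sum = 589 mod 256 = 77; odd-index sum = 495 mod 256 = 239 → 4d ef.
Outer hash (recomputed tag): even-index sum = 799 mod 256 = 31; odd-index sum = 587 mod 256 = 75 → 1f 4b.
Recomputed tag = 1f4b; claimed = cf4b → mismatch.

invalid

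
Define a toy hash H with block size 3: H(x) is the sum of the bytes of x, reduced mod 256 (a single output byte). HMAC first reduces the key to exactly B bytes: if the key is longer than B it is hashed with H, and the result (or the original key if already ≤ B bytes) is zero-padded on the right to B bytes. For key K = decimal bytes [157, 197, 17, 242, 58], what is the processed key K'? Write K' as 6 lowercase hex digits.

|K| = 5 > B = 3, so first hash the key.
H(K): sum = 157+197+17+242+58 = 671; mod 256 = 159 → 9f.
Zero-pad H(K) = 9f to 3 bytes: K' = 9f 00 00.

9f0000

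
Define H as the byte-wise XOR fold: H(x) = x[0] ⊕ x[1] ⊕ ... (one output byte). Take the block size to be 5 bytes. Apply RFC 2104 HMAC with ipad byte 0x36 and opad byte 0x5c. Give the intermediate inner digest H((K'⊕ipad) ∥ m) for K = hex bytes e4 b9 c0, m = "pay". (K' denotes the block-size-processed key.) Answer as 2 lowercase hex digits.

c3

Key hex bytes e4 b9 c0 is 3 bytes ≤ B = 5; zero-pad to 5 bytes: K' = e4 b9 c0 00 00.
K' ⊕ ipad = d2 8f f6 36 36.
Inner input = d2 8f f6 36 36 ∥ 70 61 79.
Inner hash: XOR d2⊕8f⊕f6⊕36⊕36⊕70⊕61⊕79 = c3.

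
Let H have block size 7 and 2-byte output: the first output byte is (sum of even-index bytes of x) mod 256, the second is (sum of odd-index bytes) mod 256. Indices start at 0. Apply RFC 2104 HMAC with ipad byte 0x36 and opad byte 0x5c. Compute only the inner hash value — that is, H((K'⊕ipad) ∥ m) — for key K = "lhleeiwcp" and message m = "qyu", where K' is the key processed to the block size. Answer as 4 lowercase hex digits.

2d01

Key "lhleeiwcp" = 6c 68 6c 65 65 69 77 63 70 is 9 bytes > B = 7, so hash it first: H(key) = 24 99, then zero-pad to 7 bytes: K' = 24 99 00 00 00 00 00.
K' ⊕ ipad = 12 af 36 36 36 36 36.
Inner input = 12 af 36 36 36 36 36 ∥ 71 79 75.
Inner hash: even-index sum = 301 mod 256 = 45; odd-index sum = 513 mod 256 = 1 → 2d 01.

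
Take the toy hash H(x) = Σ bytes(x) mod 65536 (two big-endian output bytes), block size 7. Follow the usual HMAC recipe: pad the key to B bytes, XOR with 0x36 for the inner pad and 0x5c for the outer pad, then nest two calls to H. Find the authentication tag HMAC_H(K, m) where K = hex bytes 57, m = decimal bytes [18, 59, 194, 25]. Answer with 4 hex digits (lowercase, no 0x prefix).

0302

Key hex bytes 57 is 1 byte ≤ B = 7; zero-pad to 7 bytes: K' = 57 00 00 00 00 00 00.
K' ⊕ ipad = 61 36 36 36 36 36 36.  K' ⊕ opad = 0b 5c 5c 5c 5c 5c 5c.
Inner input = (K'⊕ipad) ∥ m = 61 36 36 36 36 36 36 ∥ 12 3b c2 19.
Inner hash: sum = 97+54+54+54+54+54+54+18+59+194+25 = 717 → 02 cd.
Outer input = (K'⊕opad) ∥ inner = 0b 5c 5c 5c 5c 5c 5c ∥ 02 cd.
Outer hash (tag): sum = 11+92+92+92+92+92+92+2+205 = 770 → 03 02.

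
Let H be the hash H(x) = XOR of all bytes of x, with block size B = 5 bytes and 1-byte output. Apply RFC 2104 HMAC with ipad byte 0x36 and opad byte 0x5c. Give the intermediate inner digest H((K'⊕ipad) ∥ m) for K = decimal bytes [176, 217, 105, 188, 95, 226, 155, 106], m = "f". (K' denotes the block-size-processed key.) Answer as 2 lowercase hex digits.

a0

Key decimal bytes [176, 217, 105, 188, 95, 226, 155, 106] = b0 d9 69 bc 5f e2 9b 6a is 8 bytes > B = 5, so hash it first: H(key) = f0, then zero-pad to 5 bytes: K' = f0 00 00 00 00.
K' ⊕ ipad = c6 36 36 36 36.
Inner input = c6 36 36 36 36 ∥ 66.
Inner hash: XOR c6⊕36⊕36⊕36⊕36⊕66 = a0.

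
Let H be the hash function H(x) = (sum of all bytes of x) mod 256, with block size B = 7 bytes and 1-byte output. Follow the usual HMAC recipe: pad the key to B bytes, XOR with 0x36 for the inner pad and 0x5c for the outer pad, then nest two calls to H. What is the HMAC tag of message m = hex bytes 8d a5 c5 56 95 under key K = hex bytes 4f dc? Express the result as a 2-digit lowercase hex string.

Key hex bytes 4f dc is 2 bytes ≤ B = 7; zero-pad to 7 bytes: K' = 4f dc 00 00 00 00 00.
K' ⊕ ipad = 79 ea 36 36 36 36 36.  K' ⊕ opad = 13 80 5c 5c 5c 5c 5c.
Inner input = (K'⊕ipad) ∥ m = 79 ea 36 36 36 36 36 ∥ 8d a5 c5 56 95.
Inner hash: sum = 121+234+54+54+54+54+54+141+165+197+86+149 = 1363; mod 256 = 83 → 53.
Outer input = (K'⊕opad) ∥ inner = 13 80 5c 5c 5c 5c 5c ∥ 53.
Outer hash (tag): sum = 19+128+92+92+92+92+92+83 = 690; mod 256 = 178 → b2.

b2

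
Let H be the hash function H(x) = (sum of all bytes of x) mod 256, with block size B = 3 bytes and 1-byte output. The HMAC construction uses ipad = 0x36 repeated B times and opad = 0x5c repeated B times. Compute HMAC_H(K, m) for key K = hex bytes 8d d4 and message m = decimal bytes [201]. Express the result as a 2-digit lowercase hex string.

51

Key hex bytes 8d d4 is 2 bytes ≤ B = 3; zero-pad to 3 bytes: K' = 8d d4 00.
K' ⊕ ipad = bb e2 36.  K' ⊕ opad = d1 88 5c.
Inner input = (K'⊕ipad) ∥ m = bb e2 36 ∥ c9.
Inner hash: sum = 187+226+54+201 = 668; mod 256 = 156 → 9c.
Outer input = (K'⊕opad) ∥ inner = d1 88 5c ∥ 9c.
Outer hash (tag): sum = 209+136+92+156 = 593; mod 256 = 81 → 51.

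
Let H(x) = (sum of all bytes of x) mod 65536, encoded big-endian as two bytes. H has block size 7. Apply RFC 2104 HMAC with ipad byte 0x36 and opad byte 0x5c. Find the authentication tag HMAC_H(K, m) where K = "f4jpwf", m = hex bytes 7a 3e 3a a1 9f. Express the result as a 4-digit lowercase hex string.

Key "f4jpwf" = 66 34 6a 70 77 66 is 6 bytes ≤ B = 7; zero-pad to 7 bytes: K' = 66 34 6a 70 77 66 00.
K' ⊕ ipad = 50 02 5c 46 41 50 36.  K' ⊕ opad = 3a 68 36 2c 2b 3a 5c.
Inner input = (K'⊕ipad) ∥ m = 50 02 5c 46 41 50 36 ∥ 7a 3e 3a a1 9f.
Inner hash: sum = 80+2+92+70+65+80+54+122+62+58+161+159 = 1005 → 03 ed.
Outer input = (K'⊕opad) ∥ inner = 3a 68 36 2c 2b 3a 5c ∥ 03 ed.
Outer hash (tag): sum = 58+104+54+44+43+58+92+3+237 = 693 → 02 b5.

02b5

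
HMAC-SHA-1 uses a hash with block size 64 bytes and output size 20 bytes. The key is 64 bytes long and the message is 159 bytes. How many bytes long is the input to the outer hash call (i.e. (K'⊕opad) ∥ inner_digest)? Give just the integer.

Key is 64 ≤ 64 bytes, zero-padded: |K'| = 64.
Outer input = (K'⊕opad) ∥ H(inner) → 64 + 20 = 84 bytes.

84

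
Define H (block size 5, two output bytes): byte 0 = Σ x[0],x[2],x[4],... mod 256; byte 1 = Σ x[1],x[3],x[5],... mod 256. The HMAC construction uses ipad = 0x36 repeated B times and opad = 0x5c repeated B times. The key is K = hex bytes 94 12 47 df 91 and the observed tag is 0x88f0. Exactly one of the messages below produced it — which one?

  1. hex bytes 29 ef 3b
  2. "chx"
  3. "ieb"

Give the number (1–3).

Key hex bytes 94 12 47 df 91 is exactly B = 5 bytes: K' = 94 12 47 df 91.
K' ⊕ ipad = a2 24 71 e9 a7; K' ⊕ opad = c8 4e 1b 83 cd.
m1: inner = H(a2 24 71 e9 a7 29 ef 3b) = a9 71; tag = H(c8 4e 1b 83 cd a9 71) = 217a
m2: inner = H(a2 24 71 e9 a7 63 68 78) = 22 e8; tag = H(c8 4e 1b 83 cd 22 e8) = 98f3
m3: inner = H(a2 24 71 e9 a7 69 65 62) = 1f d8; tag = H(c8 4e 1b 83 cd 1f d8) = 88f0 ← matches

3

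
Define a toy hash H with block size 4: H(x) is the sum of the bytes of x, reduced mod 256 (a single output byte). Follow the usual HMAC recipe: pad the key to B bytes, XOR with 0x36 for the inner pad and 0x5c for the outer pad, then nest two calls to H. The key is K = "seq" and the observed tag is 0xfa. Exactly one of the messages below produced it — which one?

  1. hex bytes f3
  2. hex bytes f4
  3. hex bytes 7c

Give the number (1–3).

Key "seq" = 73 65 71 is 3 bytes ≤ B = 4; zero-pad to 4 bytes: K' = 73 65 71 00.
K' ⊕ ipad = 45 53 47 36; K' ⊕ opad = 2f 39 2d 5c.
m1: inner = H(45 53 47 36 f3) = 08; tag = H(2f 39 2d 5c 08) = f9
m2: inner = H(45 53 47 36 f4) = 09; tag = H(2f 39 2d 5c 09) = fa ← matches
m3: inner = H(45 53 47 36 7c) = 91; tag = H(2f 39 2d 5c 91) = 82

2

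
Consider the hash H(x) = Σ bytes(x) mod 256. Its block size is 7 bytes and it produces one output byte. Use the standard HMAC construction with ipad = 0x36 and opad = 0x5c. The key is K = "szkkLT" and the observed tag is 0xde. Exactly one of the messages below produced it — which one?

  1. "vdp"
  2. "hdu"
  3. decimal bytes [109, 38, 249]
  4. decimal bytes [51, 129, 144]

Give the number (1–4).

Key "szkkLT" = 73 7a 6b 6b 4c 54 is 6 bytes ≤ B = 7; zero-pad to 7 bytes: K' = 73 7a 6b 6b 4c 54 00.
K' ⊕ ipad = 45 4c 5d 5d 7a 62 36; K' ⊕ opad = 2f 26 37 37 10 08 5c.
m1: inner = H(45 4c 5d 5d 7a 62 36 76 64 70) = a7; tag = H(2f 26 37 37 10 08 5c a7) = de ← matches
m2: inner = H(45 4c 5d 5d 7a 62 36 68 64 75) = 9e; tag = H(2f 26 37 37 10 08 5c 9e) = d5
m3: inner = H(45 4c 5d 5d 7a 62 36 6d 26 f9) = e9; tag = H(2f 26 37 37 10 08 5c e9) = 20
m4: inner = H(45 4c 5d 5d 7a 62 36 33 81 90) = a1; tag = H(2f 26 37 37 10 08 5c a1) = d8

1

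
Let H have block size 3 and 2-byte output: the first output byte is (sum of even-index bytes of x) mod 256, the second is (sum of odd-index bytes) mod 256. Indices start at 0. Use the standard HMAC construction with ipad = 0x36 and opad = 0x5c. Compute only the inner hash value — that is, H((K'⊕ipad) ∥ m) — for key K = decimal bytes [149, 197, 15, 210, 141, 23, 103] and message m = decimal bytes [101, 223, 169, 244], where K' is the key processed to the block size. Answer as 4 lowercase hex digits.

Key decimal bytes [149, 197, 15, 210, 141, 23, 103] = 95 c5 0f d2 8d 17 67 is 7 bytes > B = 3, so hash it first: H(key) = 98 ae, then zero-pad to 3 bytes: K' = 98 ae 00.
K' ⊕ ipad = ae 98 36.
Inner input = ae 98 36 ∥ 65 df a9 f4.
Inner hash: even-index sum = 695 mod 256 = 183; odd-index sum = 422 mod 256 = 166 → b7 a6.

b7a6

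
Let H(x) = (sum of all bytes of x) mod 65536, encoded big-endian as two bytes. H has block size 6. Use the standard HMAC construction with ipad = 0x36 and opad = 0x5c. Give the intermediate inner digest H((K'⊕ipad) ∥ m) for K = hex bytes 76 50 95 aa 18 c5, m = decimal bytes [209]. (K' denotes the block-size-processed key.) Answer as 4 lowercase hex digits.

Key hex bytes 76 50 95 aa 18 c5 is exactly B = 6 bytes: K' = 76 50 95 aa 18 c5.
K' ⊕ ipad = 40 66 a3 9c 2e f3.
Inner input = 40 66 a3 9c 2e f3 ∥ d1.
Inner hash: sum = 64+102+163+156+46+243+209 = 983 → 03 d7.

03d7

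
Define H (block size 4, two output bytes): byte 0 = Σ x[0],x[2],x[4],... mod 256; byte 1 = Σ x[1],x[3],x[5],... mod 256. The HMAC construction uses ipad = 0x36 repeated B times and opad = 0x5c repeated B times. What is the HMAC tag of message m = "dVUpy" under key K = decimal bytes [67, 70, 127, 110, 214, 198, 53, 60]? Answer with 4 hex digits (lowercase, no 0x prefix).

50c2

Key decimal bytes [67, 70, 127, 110, 214, 198, 53, 60] = 43 46 7f 6e d6 c6 35 3c is 8 bytes > B = 4, so hash it first: H(key) = cd b6, then zero-pad to 4 bytes: K' = cd b6 00 00.
K' ⊕ ipad = fb 80 36 36.  K' ⊕ opad = 91 ea 5c 5c.
Inner input = (K'⊕ipad) ∥ m = fb 80 36 36 ∥ 64 56 55 70 79.
Inner hash: even-index sum = 611 mod 256 = 99; odd-index sum = 380 mod 256 = 124 → 63 7c.
Outer input = (K'⊕opad) ∥ inner = 91 ea 5c 5c ∥ 63 7c.
Outer hash (tag): even-index sum = 336 mod 256 = 80; odd-index sum = 450 mod 256 = 194 → 50 c2.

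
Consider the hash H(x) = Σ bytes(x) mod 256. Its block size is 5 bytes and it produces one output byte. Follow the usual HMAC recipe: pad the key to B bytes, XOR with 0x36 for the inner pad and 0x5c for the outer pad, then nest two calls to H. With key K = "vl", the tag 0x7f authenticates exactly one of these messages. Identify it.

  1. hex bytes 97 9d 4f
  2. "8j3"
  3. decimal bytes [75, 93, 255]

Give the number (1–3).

Key "vl" = 76 6c is 2 bytes ≤ B = 5; zero-pad to 5 bytes: K' = 76 6c 00 00 00.
K' ⊕ ipad = 40 5a 36 36 36; K' ⊕ opad = 2a 30 5c 5c 5c.
m1: inner = H(40 5a 36 36 36 97 9d 4f) = bf; tag = H(2a 30 5c 5c 5c bf) = 2d
m2: inner = H(40 5a 36 36 36 38 6a 33) = 11; tag = H(2a 30 5c 5c 5c 11) = 7f ← matches
m3: inner = H(40 5a 36 36 36 4b 5d ff) = e3; tag = H(2a 30 5c 5c 5c e3) = 51

2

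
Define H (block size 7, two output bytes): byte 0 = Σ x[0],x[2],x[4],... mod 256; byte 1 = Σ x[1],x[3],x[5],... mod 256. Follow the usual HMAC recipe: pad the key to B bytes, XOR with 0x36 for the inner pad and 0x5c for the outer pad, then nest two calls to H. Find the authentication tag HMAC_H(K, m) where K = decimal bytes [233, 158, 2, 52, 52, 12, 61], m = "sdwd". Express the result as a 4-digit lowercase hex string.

Key decimal bytes [233, 158, 2, 52, 52, 12, 61] = e9 9e 02 34 34 0c 3d is exactly B = 7 bytes: K' = e9 9e 02 34 34 0c 3d.
K' ⊕ ipad = df a8 34 02 02 3a 0b.  K' ⊕ opad = b5 c2 5e 68 68 50 61.
Inner input = (K'⊕ipad) ∥ m = df a8 34 02 02 3a 0b ∥ 73 64 77 64.
Inner hash: even-index sum = 488 mod 256 = 232; odd-index sum = 462 mod 256 = 206 → e8 ce.
Outer input = (K'⊕opad) ∥ inner = b5 c2 5e 68 68 50 61 ∥ e8 ce.
Outer hash (tag): even-index sum = 682 mod 256 = 170; odd-index sum = 610 mod 256 = 98 → aa 62.

aa62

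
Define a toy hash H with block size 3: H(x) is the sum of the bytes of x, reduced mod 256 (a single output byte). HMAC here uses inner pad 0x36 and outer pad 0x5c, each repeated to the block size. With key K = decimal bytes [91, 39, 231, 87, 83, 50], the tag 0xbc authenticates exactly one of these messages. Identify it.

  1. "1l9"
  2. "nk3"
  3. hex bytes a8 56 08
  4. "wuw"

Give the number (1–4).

Key decimal bytes [91, 39, 231, 87, 83, 50] = 5b 27 e7 57 53 32 is 6 bytes > B = 3, so hash it first: H(key) = 45, then zero-pad to 3 bytes: K' = 45 00 00.
K' ⊕ ipad = 73 36 36; K' ⊕ opad = 19 5c 5c.
m1: inner = H(73 36 36 31 6c 39) = b5; tag = H(19 5c 5c b5) = 86
m2: inner = H(73 36 36 6e 6b 33) = eb; tag = H(19 5c 5c eb) = bc ← matches
m3: inner = H(73 36 36 a8 56 08) = e5; tag = H(19 5c 5c e5) = b6
m4: inner = H(73 36 36 77 75 77) = 42; tag = H(19 5c 5c 42) = 13

2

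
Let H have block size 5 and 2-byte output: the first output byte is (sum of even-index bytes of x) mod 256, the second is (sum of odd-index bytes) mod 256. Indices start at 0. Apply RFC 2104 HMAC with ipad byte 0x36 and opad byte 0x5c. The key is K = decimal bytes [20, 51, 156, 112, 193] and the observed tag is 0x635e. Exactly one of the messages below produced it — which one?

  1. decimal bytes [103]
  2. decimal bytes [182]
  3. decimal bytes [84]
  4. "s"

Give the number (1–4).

Key decimal bytes [20, 51, 156, 112, 193] = 14 33 9c 70 c1 is exactly B = 5 bytes: K' = 14 33 9c 70 c1.
K' ⊕ ipad = 22 05 aa 46 f7; K' ⊕ opad = 48 6f c0 2c 9d.
m1: inner = H(22 05 aa 46 f7 67) = c3 b2; tag = H(48 6f c0 2c 9d c3 b2) = 575e
m2: inner = H(22 05 aa 46 f7 b6) = c3 01; tag = H(48 6f c0 2c 9d c3 01) = a65e
m3: inner = H(22 05 aa 46 f7 54) = c3 9f; tag = H(48 6f c0 2c 9d c3 9f) = 445e
m4: inner = H(22 05 aa 46 f7 73) = c3 be; tag = H(48 6f c0 2c 9d c3 be) = 635e ← matches

4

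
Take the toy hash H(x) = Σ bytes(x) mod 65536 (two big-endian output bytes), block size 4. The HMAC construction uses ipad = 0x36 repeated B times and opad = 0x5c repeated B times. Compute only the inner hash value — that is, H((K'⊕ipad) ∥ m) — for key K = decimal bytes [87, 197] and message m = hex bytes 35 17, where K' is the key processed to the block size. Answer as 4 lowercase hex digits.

020c

Key decimal bytes [87, 197] = 57 c5 is 2 bytes ≤ B = 4; zero-pad to 4 bytes: K' = 57 c5 00 00.
K' ⊕ ipad = 61 f3 36 36.
Inner input = 61 f3 36 36 ∥ 35 17.
Inner hash: sum = 97+243+54+54+53+23 = 524 → 02 0c.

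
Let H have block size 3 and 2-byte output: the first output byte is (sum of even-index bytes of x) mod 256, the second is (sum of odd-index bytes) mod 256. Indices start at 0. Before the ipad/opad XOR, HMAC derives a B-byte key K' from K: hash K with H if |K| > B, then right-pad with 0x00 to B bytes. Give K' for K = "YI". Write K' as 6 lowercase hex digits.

594900

Key "YI" = 59 49 is 2 bytes ≤ B = 3; zero-pad to 3 bytes: K' = 59 49 00.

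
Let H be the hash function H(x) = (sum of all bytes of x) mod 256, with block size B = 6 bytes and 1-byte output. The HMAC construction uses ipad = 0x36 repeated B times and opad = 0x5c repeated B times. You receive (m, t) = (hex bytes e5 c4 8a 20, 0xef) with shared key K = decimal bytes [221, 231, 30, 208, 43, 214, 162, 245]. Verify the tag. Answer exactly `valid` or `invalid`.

Key decimal bytes [221, 231, 30, 208, 43, 214, 162, 245] = dd e7 1e d0 2b d6 a2 f5 is 8 bytes > B = 6, so hash it first: H(key) = 4a, then zero-pad to 6 bytes: K' = 4a 00 00 00 00 00.
K' ⊕ ipad = 7c 36 36 36 36 36; K' ⊕ opad = 16 5c 5c 5c 5c 5c.
Inner hash: sum = 124+54+54+54+54+54+229+196+138+32 = 989; mod 256 = 221 → dd.
Outer hash (recomputed tag): sum = 22+92+92+92+92+92+221 = 703; mod 256 = 191 → bf.
Recomputed tag = bf; claimed = ef → mismatch.

invalid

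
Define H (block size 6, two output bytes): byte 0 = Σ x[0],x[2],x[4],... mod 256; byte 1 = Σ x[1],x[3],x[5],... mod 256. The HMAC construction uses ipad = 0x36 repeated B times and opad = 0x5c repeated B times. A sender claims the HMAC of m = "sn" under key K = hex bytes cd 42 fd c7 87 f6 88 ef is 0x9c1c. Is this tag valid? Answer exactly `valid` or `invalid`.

invalid

Key hex bytes cd 42 fd c7 87 f6 88 ef is 8 bytes > B = 6, so hash it first: H(key) = d9 ee, then zero-pad to 6 bytes: K' = d9 ee 00 00 00 00.
K' ⊕ ipad = ef d8 36 36 36 36; K' ⊕ opad = 85 b2 5c 5c 5c 5c.
Inner hash: even-index sum = 462 mod 256 = 206; odd-index sum = 434 mod 256 = 178 → ce b2.
Outer hash (recomputed tag): even-index sum = 523 mod 256 = 11; odd-index sum = 540 mod 256 = 28 → 0b 1c.
Recomputed tag = 0b1c; claimed = 9c1c → mismatch.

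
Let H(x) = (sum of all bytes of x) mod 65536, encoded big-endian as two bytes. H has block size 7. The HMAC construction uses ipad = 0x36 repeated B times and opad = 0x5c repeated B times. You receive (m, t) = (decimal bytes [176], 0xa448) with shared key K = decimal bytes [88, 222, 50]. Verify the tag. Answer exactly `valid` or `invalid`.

Key decimal bytes [88, 222, 50] = 58 de 32 is 3 bytes ≤ B = 7; zero-pad to 7 bytes: K' = 58 de 32 00 00 00 00.
K' ⊕ ipad = 6e e8 04 36 36 36 36; K' ⊕ opad = 04 82 6e 5c 5c 5c 5c.
Inner hash: sum = 110+232+4+54+54+54+54+176 = 738 → 02 e2.
Outer hash (recomputed tag): sum = 4+130+110+92+92+92+92+2+226 = 840 → 03 48.
Recomputed tag = 0348; claimed = a448 → mismatch.

invalid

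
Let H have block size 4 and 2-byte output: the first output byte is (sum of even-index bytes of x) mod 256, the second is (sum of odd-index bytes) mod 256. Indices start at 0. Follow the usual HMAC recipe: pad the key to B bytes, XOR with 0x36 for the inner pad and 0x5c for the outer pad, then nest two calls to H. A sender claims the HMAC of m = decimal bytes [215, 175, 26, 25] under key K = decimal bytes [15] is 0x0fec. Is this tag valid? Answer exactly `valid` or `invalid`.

Key decimal bytes [15] = 0f is 1 byte ≤ B = 4; zero-pad to 4 bytes: K' = 0f 00 00 00.
K' ⊕ ipad = 39 36 36 36; K' ⊕ opad = 53 5c 5c 5c.
Inner hash: even-index sum = 352 mod 256 = 96; odd-index sum = 308 mod 256 = 52 → 60 34.
Outer hash (recomputed tag): even-index sum = 271 mod 256 = 15; odd-index sum = 236 mod 256 = 236 → 0f ec.
Recomputed tag = 0fec; claimed = 0fec → match.

valid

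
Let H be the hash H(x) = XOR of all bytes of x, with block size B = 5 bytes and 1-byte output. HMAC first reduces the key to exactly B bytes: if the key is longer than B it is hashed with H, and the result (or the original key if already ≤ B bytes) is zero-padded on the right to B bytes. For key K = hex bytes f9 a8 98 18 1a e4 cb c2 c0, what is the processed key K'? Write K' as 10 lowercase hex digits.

e600000000

|K| = 9 > B = 5, so first hash the key.
H(K): XOR f9⊕a8⊕98⊕18⊕1a⊕e4⊕cb⊕c2⊕c0 = e6.
Zero-pad H(K) = e6 to 5 bytes: K' = e6 00 00 00 00.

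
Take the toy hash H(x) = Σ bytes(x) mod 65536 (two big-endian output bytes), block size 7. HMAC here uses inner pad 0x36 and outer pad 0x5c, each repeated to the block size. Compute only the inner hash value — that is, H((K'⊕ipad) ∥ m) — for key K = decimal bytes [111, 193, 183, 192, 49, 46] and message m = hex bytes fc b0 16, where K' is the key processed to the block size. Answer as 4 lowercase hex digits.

Key decimal bytes [111, 193, 183, 192, 49, 46] = 6f c1 b7 c0 31 2e is 6 bytes ≤ B = 7; zero-pad to 7 bytes: K' = 6f c1 b7 c0 31 2e 00.
K' ⊕ ipad = 59 f7 81 f6 07 18 36.
Inner input = 59 f7 81 f6 07 18 36 ∥ fc b0 16.
Inner hash: sum = 89+247+129+246+7+24+54+252+176+22 = 1246 → 04 de.

04de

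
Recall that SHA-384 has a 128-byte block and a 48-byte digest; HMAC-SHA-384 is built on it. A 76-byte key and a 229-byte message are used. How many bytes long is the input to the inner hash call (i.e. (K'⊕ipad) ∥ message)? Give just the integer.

Key is 76 ≤ 128 bytes, zero-padded: |K'| = 128.
Inner input = (K'⊕ipad) ∥ m → 128 + 229 = 357 bytes.

357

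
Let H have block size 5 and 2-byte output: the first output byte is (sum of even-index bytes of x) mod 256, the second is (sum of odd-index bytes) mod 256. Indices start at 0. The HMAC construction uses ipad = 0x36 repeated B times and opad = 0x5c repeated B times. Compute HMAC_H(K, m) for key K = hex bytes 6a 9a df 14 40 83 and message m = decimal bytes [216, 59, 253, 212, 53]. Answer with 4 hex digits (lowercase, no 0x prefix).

d403

Key hex bytes 6a 9a df 14 40 83 is 6 bytes > B = 5, so hash it first: H(key) = 89 31, then zero-pad to 5 bytes: K' = 89 31 00 00 00.
K' ⊕ ipad = bf 07 36 36 36.  K' ⊕ opad = d5 6d 5c 5c 5c.
Inner input = (K'⊕ipad) ∥ m = bf 07 36 36 36 ∥ d8 3b fd d4 35.
Inner hash: even-index sum = 570 mod 256 = 58; odd-index sum = 583 mod 256 = 71 → 3a 47.
Outer input = (K'⊕opad) ∥ inner = d5 6d 5c 5c 5c ∥ 3a 47.
Outer hash (tag): even-index sum = 468 mod 256 = 212; odd-index sum = 259 mod 256 = 3 → d4 03.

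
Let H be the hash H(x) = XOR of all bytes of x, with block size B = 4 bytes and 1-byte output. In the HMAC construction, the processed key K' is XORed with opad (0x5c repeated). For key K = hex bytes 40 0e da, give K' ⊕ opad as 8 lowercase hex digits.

1c52865c

Key hex bytes 40 0e da is 3 bytes ≤ B = 4; zero-pad to 4 bytes: K' = 40 0e da 00.
XOR each byte with 0x5c: 40⊕5c=1c, 0e⊕5c=52, da⊕5c=86, 00⊕5c=5c.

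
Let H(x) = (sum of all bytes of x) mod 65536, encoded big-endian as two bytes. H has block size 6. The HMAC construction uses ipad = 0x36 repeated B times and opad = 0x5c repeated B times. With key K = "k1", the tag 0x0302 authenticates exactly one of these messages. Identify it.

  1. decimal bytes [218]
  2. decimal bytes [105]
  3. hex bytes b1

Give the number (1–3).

3

Key "k1" = 6b 31 is 2 bytes ≤ B = 6; zero-pad to 6 bytes: K' = 6b 31 00 00 00 00.
K' ⊕ ipad = 5d 07 36 36 36 36; K' ⊕ opad = 37 6d 5c 5c 5c 5c.
m1: inner = H(5d 07 36 36 36 36 da) = 02 16; tag = H(37 6d 5c 5c 5c 5c 02 16) = 022c
m2: inner = H(5d 07 36 36 36 36 69) = 01 a5; tag = H(37 6d 5c 5c 5c 5c 01 a5) = 02ba
m3: inner = H(5d 07 36 36 36 36 b1) = 01 ed; tag = H(37 6d 5c 5c 5c 5c 01 ed) = 0302 ← matches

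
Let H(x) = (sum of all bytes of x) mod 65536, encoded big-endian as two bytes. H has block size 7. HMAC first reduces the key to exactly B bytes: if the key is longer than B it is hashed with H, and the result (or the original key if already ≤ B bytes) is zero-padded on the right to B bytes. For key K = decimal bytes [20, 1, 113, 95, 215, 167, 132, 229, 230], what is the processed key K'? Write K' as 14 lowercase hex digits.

|K| = 9 > B = 7, so first hash the key.
H(K): sum = 20+1+113+95+215+167+132+229+230 = 1202 → 04 b2.
Zero-pad H(K) = 04 b2 to 7 bytes: K' = 04 b2 00 00 00 00 00.

04b20000000000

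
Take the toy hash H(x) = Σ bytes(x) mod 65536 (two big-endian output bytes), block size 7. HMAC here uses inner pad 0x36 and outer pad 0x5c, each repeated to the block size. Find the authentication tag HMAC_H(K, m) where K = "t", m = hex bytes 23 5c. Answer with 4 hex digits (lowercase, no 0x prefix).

Key "t" = 74 is 1 byte ≤ B = 7; zero-pad to 7 bytes: K' = 74 00 00 00 00 00 00.
K' ⊕ ipad = 42 36 36 36 36 36 36.  K' ⊕ opad = 28 5c 5c 5c 5c 5c 5c.
Inner input = (K'⊕ipad) ∥ m = 42 36 36 36 36 36 36 ∥ 23 5c.
Inner hash: sum = 66+54+54+54+54+54+54+35+92 = 517 → 02 05.
Outer input = (K'⊕opad) ∥ inner = 28 5c 5c 5c 5c 5c 5c ∥ 02 05.
Outer hash (tag): sum = 40+92+92+92+92+92+92+2+5 = 599 → 02 57.

0257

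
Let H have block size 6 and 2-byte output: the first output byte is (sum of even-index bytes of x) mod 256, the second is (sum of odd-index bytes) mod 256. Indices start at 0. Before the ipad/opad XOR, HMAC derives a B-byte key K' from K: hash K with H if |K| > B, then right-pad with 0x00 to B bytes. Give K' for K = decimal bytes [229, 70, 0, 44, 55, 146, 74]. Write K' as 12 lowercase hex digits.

660400000000

|K| = 7 > B = 6, so first hash the key.
H(K): even-index sum = 358 mod 256 = 102; odd-index sum = 260 mod 256 = 4 → 66 04.
Zero-pad H(K) = 66 04 to 6 bytes: K' = 66 04 00 00 00 00.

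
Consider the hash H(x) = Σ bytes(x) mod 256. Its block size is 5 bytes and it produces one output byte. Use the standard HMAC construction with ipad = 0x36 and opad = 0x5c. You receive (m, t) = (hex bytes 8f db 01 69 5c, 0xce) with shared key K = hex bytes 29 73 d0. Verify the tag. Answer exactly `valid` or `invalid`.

Key hex bytes 29 73 d0 is 3 bytes ≤ B = 5; zero-pad to 5 bytes: K' = 29 73 d0 00 00.
K' ⊕ ipad = 1f 45 e6 36 36; K' ⊕ opad = 75 2f 8c 5c 5c.
Inner hash: sum = 31+69+230+54+54+143+219+1+105+92 = 998; mod 256 = 230 → e6.
Outer hash (recomputed tag): sum = 117+47+140+92+92+230 = 718; mod 256 = 206 → ce.
Recomputed tag = ce; claimed = ce → match.

valid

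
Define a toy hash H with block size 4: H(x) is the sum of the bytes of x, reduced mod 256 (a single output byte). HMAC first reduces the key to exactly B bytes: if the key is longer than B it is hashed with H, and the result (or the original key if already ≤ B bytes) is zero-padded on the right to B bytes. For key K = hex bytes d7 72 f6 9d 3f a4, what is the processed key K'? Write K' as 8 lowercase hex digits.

|K| = 6 > B = 4, so first hash the key.
H(K): sum = 215+114+246+157+63+164 = 959; mod 256 = 191 → bf.
Zero-pad H(K) = bf to 4 bytes: K' = bf 00 00 00.

bf000000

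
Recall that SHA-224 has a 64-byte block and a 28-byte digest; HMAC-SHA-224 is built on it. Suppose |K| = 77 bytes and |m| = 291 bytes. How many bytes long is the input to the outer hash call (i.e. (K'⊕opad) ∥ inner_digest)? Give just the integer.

Key is 77 > 64 bytes, so it is hashed to 28 bytes then zero-padded to 64: |K'| = 64.
Outer input = (K'⊕opad) ∥ H(inner) → 64 + 28 = 92 bytes.

92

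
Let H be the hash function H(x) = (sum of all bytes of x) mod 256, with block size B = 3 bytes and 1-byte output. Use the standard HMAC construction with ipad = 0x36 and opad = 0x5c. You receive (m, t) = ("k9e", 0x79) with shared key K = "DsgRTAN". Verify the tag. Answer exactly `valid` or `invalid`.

Key "DsgRTAN" = 44 73 67 52 54 41 4e is 7 bytes > B = 3, so hash it first: H(key) = 53, then zero-pad to 3 bytes: K' = 53 00 00.
K' ⊕ ipad = 65 36 36; K' ⊕ opad = 0f 5c 5c.
Inner hash: sum = 101+54+54+107+57+101 = 474; mod 256 = 218 → da.
Outer hash (recomputed tag): sum = 15+92+92+218 = 417; mod 256 = 161 → a1.
Recomputed tag = a1; claimed = 79 → mismatch.

invalid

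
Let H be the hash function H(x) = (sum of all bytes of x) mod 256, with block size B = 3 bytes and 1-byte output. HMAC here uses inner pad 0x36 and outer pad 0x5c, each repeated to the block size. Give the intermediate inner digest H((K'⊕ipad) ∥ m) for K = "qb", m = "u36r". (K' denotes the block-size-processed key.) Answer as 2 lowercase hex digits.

Key "qb" = 71 62 is 2 bytes ≤ B = 3; zero-pad to 3 bytes: K' = 71 62 00.
K' ⊕ ipad = 47 54 36.
Inner input = 47 54 36 ∥ 75 33 36 72.
Inner hash: sum = 71+84+54+117+51+54+114 = 545; mod 256 = 33 → 21.

21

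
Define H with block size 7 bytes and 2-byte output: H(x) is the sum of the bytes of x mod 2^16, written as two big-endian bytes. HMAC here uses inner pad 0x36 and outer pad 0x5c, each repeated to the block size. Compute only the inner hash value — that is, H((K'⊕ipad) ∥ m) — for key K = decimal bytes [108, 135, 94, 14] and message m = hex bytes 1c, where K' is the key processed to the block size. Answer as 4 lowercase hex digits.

0269

Key decimal bytes [108, 135, 94, 14] = 6c 87 5e 0e is 4 bytes ≤ B = 7; zero-pad to 7 bytes: K' = 6c 87 5e 0e 00 00 00.
K' ⊕ ipad = 5a b1 68 38 36 36 36.
Inner input = 5a b1 68 38 36 36 36 ∥ 1c.
Inner hash: sum = 90+177+104+56+54+54+54+28 = 617 → 02 69.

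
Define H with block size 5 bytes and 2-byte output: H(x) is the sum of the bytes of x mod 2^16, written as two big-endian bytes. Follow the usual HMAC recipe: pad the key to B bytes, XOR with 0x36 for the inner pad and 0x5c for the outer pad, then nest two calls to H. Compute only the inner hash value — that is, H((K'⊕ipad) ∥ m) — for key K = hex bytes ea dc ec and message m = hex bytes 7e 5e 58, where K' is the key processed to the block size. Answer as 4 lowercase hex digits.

Key hex bytes ea dc ec is 3 bytes ≤ B = 5; zero-pad to 5 bytes: K' = ea dc ec 00 00.
K' ⊕ ipad = dc ea da 36 36.
Inner input = dc ea da 36 36 ∥ 7e 5e 58.
Inner hash: sum = 220+234+218+54+54+126+94+88 = 1088 → 04 40.

0440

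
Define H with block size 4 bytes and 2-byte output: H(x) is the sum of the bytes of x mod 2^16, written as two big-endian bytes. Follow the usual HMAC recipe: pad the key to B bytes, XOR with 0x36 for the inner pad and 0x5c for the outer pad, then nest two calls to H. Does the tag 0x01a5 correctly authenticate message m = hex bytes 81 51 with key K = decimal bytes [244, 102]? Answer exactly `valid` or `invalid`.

invalid

Key decimal bytes [244, 102] = f4 66 is 2 bytes ≤ B = 4; zero-pad to 4 bytes: K' = f4 66 00 00.
K' ⊕ ipad = c2 50 36 36; K' ⊕ opad = a8 3a 5c 5c.
Inner hash: sum = 194+80+54+54+129+81 = 592 → 02 50.
Outer hash (recomputed tag): sum = 168+58+92+92+2+80 = 492 → 01 ec.
Recomputed tag = 01ec; claimed = 01a5 → mismatch.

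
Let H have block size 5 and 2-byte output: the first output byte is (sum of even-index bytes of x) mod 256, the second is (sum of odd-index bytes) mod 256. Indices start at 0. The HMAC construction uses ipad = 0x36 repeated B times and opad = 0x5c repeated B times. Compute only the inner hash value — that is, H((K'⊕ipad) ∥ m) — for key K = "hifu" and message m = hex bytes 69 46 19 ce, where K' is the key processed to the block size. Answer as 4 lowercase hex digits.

Key "hifu" = 68 69 66 75 is 4 bytes ≤ B = 5; zero-pad to 5 bytes: K' = 68 69 66 75 00.
K' ⊕ ipad = 5e 5f 50 43 36.
Inner input = 5e 5f 50 43 36 ∥ 69 46 19 ce.
Inner hash: even-index sum = 504 mod 256 = 248; odd-index sum = 292 mod 256 = 36 → f8 24.

f824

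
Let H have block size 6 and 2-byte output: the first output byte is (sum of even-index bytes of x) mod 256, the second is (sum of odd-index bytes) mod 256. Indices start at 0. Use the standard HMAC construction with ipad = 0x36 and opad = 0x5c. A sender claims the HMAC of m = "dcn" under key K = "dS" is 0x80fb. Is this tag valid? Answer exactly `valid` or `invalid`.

valid

Key "dS" = 64 53 is 2 bytes ≤ B = 6; zero-pad to 6 bytes: K' = 64 53 00 00 00 00.
K' ⊕ ipad = 52 65 36 36 36 36; K' ⊕ opad = 38 0f 5c 5c 5c 5c.
Inner hash: even-index sum = 400 mod 256 = 144; odd-index sum = 308 mod 256 = 52 → 90 34.
Outer hash (recomputed tag): even-index sum = 384 mod 256 = 128; odd-index sum = 251 mod 256 = 251 → 80 fb.
Recomputed tag = 80fb; claimed = 80fb → match.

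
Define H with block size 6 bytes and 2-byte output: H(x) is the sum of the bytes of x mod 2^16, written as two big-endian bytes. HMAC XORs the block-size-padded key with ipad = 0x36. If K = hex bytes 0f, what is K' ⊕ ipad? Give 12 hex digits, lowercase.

Key hex bytes 0f is 1 byte ≤ B = 6; zero-pad to 6 bytes: K' = 0f 00 00 00 00 00.
XOR each byte with 0x36: 0f⊕36=39, 00⊕36=36, 00⊕36=36, 00⊕36=36, 00⊕36=36, 00⊕36=36.

393636363636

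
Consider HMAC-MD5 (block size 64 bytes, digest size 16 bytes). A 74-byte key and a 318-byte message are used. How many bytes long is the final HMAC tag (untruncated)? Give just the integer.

The tag is one MD5 digest: 16 bytes.

16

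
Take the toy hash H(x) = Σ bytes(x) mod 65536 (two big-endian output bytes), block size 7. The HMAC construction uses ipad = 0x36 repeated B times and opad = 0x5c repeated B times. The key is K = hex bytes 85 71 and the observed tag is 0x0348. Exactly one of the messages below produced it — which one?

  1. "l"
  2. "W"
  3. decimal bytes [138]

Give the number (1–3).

1

Key hex bytes 85 71 is 2 bytes ≤ B = 7; zero-pad to 7 bytes: K' = 85 71 00 00 00 00 00.
K' ⊕ ipad = b3 47 36 36 36 36 36; K' ⊕ opad = d9 2d 5c 5c 5c 5c 5c.
m1: inner = H(b3 47 36 36 36 36 36 6c) = 02 74; tag = H(d9 2d 5c 5c 5c 5c 5c 02 74) = 0348 ← matches
m2: inner = H(b3 47 36 36 36 36 36 57) = 02 5f; tag = H(d9 2d 5c 5c 5c 5c 5c 02 5f) = 0333
m3: inner = H(b3 47 36 36 36 36 36 8a) = 02 92; tag = H(d9 2d 5c 5c 5c 5c 5c 02 92) = 0366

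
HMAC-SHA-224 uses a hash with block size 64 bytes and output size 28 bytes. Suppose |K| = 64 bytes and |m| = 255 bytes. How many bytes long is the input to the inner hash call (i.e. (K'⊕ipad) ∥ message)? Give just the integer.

319

Key is 64 ≤ 64 bytes, zero-padded: |K'| = 64.
Inner input = (K'⊕ipad) ∥ m → 64 + 255 = 319 bytes.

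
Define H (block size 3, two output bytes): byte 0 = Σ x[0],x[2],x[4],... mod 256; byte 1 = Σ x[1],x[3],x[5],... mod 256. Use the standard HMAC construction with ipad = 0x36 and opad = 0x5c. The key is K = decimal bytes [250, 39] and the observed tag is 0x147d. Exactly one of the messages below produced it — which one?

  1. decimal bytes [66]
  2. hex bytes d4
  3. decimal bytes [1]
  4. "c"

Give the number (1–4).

3

Key decimal bytes [250, 39] = fa 27 is 2 bytes ≤ B = 3; zero-pad to 3 bytes: K' = fa 27 00.
K' ⊕ ipad = cc 11 36; K' ⊕ opad = a6 7b 5c.
m1: inner = H(cc 11 36 42) = 02 53; tag = H(a6 7b 5c 02 53) = 557d
m2: inner = H(cc 11 36 d4) = 02 e5; tag = H(a6 7b 5c 02 e5) = e77d
m3: inner = H(cc 11 36 01) = 02 12; tag = H(a6 7b 5c 02 12) = 147d ← matches
m4: inner = H(cc 11 36 63) = 02 74; tag = H(a6 7b 5c 02 74) = 767d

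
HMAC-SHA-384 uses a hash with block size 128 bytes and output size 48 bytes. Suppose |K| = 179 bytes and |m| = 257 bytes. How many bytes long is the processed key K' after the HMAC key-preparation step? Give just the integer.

128

Key is 179 > 128 bytes, so it is hashed to 48 bytes then zero-padded to 128: |K'| = 128.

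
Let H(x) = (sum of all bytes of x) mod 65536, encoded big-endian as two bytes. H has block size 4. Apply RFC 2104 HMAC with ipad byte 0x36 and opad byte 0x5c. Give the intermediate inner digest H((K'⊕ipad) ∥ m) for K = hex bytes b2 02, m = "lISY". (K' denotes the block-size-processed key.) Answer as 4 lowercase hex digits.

0285

Key hex bytes b2 02 is 2 bytes ≤ B = 4; zero-pad to 4 bytes: K' = b2 02 00 00.
K' ⊕ ipad = 84 34 36 36.
Inner input = 84 34 36 36 ∥ 6c 49 53 59.
Inner hash: sum = 132+52+54+54+108+73+83+89 = 645 → 02 85.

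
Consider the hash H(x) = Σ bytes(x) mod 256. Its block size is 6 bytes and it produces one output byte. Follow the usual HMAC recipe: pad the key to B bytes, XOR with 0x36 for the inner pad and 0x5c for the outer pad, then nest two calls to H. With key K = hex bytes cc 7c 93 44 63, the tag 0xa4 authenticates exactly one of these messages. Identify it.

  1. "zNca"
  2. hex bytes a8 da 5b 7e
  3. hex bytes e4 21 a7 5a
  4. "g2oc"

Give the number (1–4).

1

Key hex bytes cc 7c 93 44 63 is 5 bytes ≤ B = 6; zero-pad to 6 bytes: K' = cc 7c 93 44 63 00.
K' ⊕ ipad = fa 4a a5 72 55 36; K' ⊕ opad = 90 20 cf 18 3f 5c.
m1: inner = H(fa 4a a5 72 55 36 7a 4e 63 61) = 72; tag = H(90 20 cf 18 3f 5c 72) = a4 ← matches
m2: inner = H(fa 4a a5 72 55 36 a8 da 5b 7e) = 41; tag = H(90 20 cf 18 3f 5c 41) = 73
m3: inner = H(fa 4a a5 72 55 36 e4 21 a7 5a) = ec; tag = H(90 20 cf 18 3f 5c ec) = 1e
m4: inner = H(fa 4a a5 72 55 36 67 32 6f 63) = 51; tag = H(90 20 cf 18 3f 5c 51) = 83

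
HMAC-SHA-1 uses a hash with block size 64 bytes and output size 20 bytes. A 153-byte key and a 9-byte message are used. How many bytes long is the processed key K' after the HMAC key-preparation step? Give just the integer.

64

Key is 153 > 64 bytes, so it is hashed to 20 bytes then zero-padded to 64: |K'| = 64.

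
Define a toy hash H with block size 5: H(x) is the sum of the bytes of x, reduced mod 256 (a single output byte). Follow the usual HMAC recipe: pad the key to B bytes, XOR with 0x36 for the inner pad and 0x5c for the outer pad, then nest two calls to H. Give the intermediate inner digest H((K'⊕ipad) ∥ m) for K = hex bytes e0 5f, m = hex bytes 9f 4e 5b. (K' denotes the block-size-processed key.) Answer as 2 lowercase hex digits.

29

Key hex bytes e0 5f is 2 bytes ≤ B = 5; zero-pad to 5 bytes: K' = e0 5f 00 00 00.
K' ⊕ ipad = d6 69 36 36 36.
Inner input = d6 69 36 36 36 ∥ 9f 4e 5b.
Inner hash: sum = 214+105+54+54+54+159+78+91 = 809; mod 256 = 41 → 29.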